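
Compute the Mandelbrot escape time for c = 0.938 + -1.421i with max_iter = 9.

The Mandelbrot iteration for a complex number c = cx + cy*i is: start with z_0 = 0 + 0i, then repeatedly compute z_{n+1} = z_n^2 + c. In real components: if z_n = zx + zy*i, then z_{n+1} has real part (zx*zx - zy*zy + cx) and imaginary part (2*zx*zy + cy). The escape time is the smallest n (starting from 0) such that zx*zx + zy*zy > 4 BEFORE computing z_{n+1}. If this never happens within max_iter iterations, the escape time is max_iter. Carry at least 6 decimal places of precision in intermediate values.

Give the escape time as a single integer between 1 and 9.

Answer: 2

Derivation:
z_0 = 0 + 0i, c = 0.9380 + -1.4210i
Iter 1: z = 0.9380 + -1.4210i, |z|^2 = 2.8991
Iter 2: z = -0.2014 + -4.0868i, |z|^2 = 16.7425
Escaped at iteration 2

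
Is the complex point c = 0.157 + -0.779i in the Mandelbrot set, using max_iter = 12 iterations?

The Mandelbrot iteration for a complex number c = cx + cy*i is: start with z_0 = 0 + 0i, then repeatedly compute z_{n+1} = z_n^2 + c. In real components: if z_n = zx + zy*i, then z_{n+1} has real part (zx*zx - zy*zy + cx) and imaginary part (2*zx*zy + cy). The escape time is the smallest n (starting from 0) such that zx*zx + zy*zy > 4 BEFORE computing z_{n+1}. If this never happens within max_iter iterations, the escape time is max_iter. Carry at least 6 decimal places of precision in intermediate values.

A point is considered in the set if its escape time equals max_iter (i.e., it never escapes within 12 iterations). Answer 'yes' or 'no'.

Answer: no

Derivation:
z_0 = 0 + 0i, c = 0.1570 + -0.7790i
Iter 1: z = 0.1570 + -0.7790i, |z|^2 = 0.6315
Iter 2: z = -0.4252 + -1.0236i, |z|^2 = 1.2286
Iter 3: z = -0.7100 + 0.0915i, |z|^2 = 0.5124
Iter 4: z = 0.6527 + -0.9089i, |z|^2 = 1.2521
Iter 5: z = -0.2430 + -1.9655i, |z|^2 = 3.9220
Iter 6: z = -3.6469 + 0.1763i, |z|^2 = 13.3312
Escaped at iteration 6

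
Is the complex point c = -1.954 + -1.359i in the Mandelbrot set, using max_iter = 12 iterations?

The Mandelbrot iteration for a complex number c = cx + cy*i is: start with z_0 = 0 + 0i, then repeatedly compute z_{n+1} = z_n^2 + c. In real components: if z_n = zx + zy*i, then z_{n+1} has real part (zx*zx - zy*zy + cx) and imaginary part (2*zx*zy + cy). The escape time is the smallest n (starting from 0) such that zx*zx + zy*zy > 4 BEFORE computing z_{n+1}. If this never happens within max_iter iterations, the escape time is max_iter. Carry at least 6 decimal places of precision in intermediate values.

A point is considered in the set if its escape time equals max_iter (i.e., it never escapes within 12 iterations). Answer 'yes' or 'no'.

Answer: no

Derivation:
z_0 = 0 + 0i, c = -1.9540 + -1.3590i
Iter 1: z = -1.9540 + -1.3590i, |z|^2 = 5.6650
Escaped at iteration 1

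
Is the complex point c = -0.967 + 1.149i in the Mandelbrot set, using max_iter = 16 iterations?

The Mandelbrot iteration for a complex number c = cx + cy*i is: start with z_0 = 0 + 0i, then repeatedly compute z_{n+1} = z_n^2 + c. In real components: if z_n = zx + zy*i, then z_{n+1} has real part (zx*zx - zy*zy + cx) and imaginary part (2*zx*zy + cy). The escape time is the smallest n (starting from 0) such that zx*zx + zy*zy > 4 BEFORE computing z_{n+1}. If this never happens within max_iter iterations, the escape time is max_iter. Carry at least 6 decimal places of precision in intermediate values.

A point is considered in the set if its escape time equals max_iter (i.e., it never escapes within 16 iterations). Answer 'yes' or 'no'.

z_0 = 0 + 0i, c = -0.9670 + 1.1490i
Iter 1: z = -0.9670 + 1.1490i, |z|^2 = 2.2553
Iter 2: z = -1.3521 + -1.0732i, |z|^2 = 2.9799
Iter 3: z = -0.2905 + 4.0511i, |z|^2 = 16.4956
Escaped at iteration 3

Answer: no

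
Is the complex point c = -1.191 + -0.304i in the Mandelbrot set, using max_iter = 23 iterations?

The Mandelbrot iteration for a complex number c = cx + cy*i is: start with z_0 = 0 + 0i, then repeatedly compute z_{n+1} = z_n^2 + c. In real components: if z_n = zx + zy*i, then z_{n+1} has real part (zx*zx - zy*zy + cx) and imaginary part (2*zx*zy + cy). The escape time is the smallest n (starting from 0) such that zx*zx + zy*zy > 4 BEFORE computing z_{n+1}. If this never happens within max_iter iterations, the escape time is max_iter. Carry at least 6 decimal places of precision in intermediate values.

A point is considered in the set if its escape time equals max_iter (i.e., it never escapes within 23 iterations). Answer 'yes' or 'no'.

Answer: yes

Derivation:
z_0 = 0 + 0i, c = -1.1910 + -0.3040i
Iter 1: z = -1.1910 + -0.3040i, |z|^2 = 1.5109
Iter 2: z = 0.1351 + 0.4201i, |z|^2 = 0.1948
Iter 3: z = -1.3493 + -0.1905i, |z|^2 = 1.8568
Iter 4: z = 0.5932 + 0.2101i, |z|^2 = 0.3961
Iter 5: z = -0.8832 + -0.0547i, |z|^2 = 0.7831
Iter 6: z = -0.4139 + -0.2073i, |z|^2 = 0.2143
Iter 7: z = -1.0627 + -0.1324i, |z|^2 = 1.1468
Iter 8: z = -0.0793 + -0.0227i, |z|^2 = 0.0068
Iter 9: z = -1.1852 + -0.3004i, |z|^2 = 1.4950
Iter 10: z = 0.1235 + 0.4081i, |z|^2 = 0.1818
Iter 11: z = -1.3423 + -0.2032i, |z|^2 = 1.8430
Iter 12: z = 0.5695 + 0.2414i, |z|^2 = 0.3826
Iter 13: z = -0.9250 + -0.0290i, |z|^2 = 0.8565
Iter 14: z = -0.3362 + -0.2503i, |z|^2 = 0.1757
Iter 15: z = -1.1406 + -0.1357i, |z|^2 = 1.3194
Iter 16: z = 0.0916 + 0.0055i, |z|^2 = 0.0084
Iter 17: z = -1.1826 + -0.3030i, |z|^2 = 1.4904
Iter 18: z = 0.1158 + 0.4127i, |z|^2 = 0.1837
Iter 19: z = -1.3479 + -0.2084i, |z|^2 = 1.8602
Iter 20: z = 0.5823 + 0.2578i, |z|^2 = 0.4056
Iter 21: z = -0.9183 + -0.0037i, |z|^2 = 0.8433
Iter 22: z = -0.3477 + -0.2971i, |z|^2 = 0.2092
Did not escape in 23 iterations → in set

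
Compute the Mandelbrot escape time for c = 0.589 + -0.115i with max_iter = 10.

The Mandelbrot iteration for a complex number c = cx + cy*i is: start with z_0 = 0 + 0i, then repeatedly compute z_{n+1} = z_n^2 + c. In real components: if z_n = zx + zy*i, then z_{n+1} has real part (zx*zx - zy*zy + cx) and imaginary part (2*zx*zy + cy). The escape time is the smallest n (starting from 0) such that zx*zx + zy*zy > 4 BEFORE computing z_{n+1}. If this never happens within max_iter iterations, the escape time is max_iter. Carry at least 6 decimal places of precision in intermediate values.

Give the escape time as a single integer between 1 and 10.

z_0 = 0 + 0i, c = 0.5890 + -0.1150i
Iter 1: z = 0.5890 + -0.1150i, |z|^2 = 0.3601
Iter 2: z = 0.9227 + -0.2505i, |z|^2 = 0.9141
Iter 3: z = 1.3776 + -0.5772i, |z|^2 = 2.2310
Iter 4: z = 2.1537 + -1.7054i, |z|^2 = 7.5467
Escaped at iteration 4

Answer: 4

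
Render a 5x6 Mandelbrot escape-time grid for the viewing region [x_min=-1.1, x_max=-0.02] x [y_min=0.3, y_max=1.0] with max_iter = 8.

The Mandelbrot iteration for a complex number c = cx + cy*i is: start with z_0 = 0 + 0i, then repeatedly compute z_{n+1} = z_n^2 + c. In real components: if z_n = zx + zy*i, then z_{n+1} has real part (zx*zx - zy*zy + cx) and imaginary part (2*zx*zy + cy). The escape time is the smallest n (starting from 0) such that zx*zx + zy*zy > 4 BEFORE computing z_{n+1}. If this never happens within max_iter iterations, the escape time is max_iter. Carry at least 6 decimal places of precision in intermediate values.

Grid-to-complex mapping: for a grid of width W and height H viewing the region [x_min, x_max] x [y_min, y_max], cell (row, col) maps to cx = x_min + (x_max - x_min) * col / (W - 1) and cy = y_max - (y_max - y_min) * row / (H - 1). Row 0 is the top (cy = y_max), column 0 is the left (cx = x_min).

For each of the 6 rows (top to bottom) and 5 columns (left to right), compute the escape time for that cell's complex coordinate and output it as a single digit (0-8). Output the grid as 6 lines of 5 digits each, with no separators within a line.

Answer: 33458
34488
34788
45888
67888
88888

Derivation:
(row=0, col=0): c = -1.1000 + 1.0000i → escape time 3
(row=0, col=1): c = -0.8300 + 1.0000i → escape time 3
(row=0, col=2): c = -0.5600 + 1.0000i → escape time 4
(row=0, col=3): c = -0.2900 + 1.0000i → escape time 5
(row=0, col=4): c = -0.0200 + 1.0000i → escape time 8
(row=1, col=0): c = -1.1000 + 0.8600i → escape time 3
(row=1, col=1): c = -0.8300 + 0.8600i → escape time 4
(row=1, col=2): c = -0.5600 + 0.8600i → escape time 4
(row=1, col=3): c = -0.2900 + 0.8600i → escape time 8
(row=1, col=4): c = -0.0200 + 0.8600i → escape time 8
(row=2, col=0): c = -1.1000 + 0.7200i → escape time 3
(row=2, col=1): c = -0.8300 + 0.7200i → escape time 4
(row=2, col=2): c = -0.5600 + 0.7200i → escape time 7
(row=2, col=3): c = -0.2900 + 0.7200i → escape time 8
(row=2, col=4): c = -0.0200 + 0.7200i → escape time 8
(row=3, col=0): c = -1.1000 + 0.5800i → escape time 4
(row=3, col=1): c = -0.8300 + 0.5800i → escape time 5
(row=3, col=2): c = -0.5600 + 0.5800i → escape time 8
(row=3, col=3): c = -0.2900 + 0.5800i → escape time 8
(row=3, col=4): c = -0.0200 + 0.5800i → escape time 8
(row=4, col=0): c = -1.1000 + 0.4400i → escape time 6
(row=4, col=1): c = -0.8300 + 0.4400i → escape time 7
(row=4, col=2): c = -0.5600 + 0.4400i → escape time 8
(row=4, col=3): c = -0.2900 + 0.4400i → escape time 8
(row=4, col=4): c = -0.0200 + 0.4400i → escape time 8
(row=5, col=0): c = -1.1000 + 0.3000i → escape time 8
(row=5, col=1): c = -0.8300 + 0.3000i → escape time 8
(row=5, col=2): c = -0.5600 + 0.3000i → escape time 8
(row=5, col=3): c = -0.2900 + 0.3000i → escape time 8
(row=5, col=4): c = -0.0200 + 0.3000i → escape time 8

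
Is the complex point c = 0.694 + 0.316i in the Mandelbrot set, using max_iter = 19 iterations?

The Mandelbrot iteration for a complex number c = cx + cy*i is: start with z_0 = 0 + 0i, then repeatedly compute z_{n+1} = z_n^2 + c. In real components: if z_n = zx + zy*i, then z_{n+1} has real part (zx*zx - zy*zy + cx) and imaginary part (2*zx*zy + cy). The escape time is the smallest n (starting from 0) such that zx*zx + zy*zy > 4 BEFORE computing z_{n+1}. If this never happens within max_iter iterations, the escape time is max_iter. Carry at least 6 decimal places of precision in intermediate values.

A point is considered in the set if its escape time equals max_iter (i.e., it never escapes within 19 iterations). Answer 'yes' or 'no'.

Answer: no

Derivation:
z_0 = 0 + 0i, c = 0.6940 + 0.3160i
Iter 1: z = 0.6940 + 0.3160i, |z|^2 = 0.5815
Iter 2: z = 1.0758 + 0.7546i, |z|^2 = 1.7267
Iter 3: z = 1.2819 + 1.9396i, |z|^2 = 5.4052
Escaped at iteration 3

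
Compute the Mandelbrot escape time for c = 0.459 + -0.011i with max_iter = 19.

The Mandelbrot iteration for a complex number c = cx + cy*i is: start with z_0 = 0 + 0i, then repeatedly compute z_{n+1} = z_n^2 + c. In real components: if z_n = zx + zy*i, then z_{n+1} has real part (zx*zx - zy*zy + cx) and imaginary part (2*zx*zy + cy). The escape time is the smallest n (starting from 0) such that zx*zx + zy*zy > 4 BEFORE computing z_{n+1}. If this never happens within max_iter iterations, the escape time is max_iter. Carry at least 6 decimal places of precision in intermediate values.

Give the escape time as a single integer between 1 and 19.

Answer: 5

Derivation:
z_0 = 0 + 0i, c = 0.4590 + -0.0110i
Iter 1: z = 0.4590 + -0.0110i, |z|^2 = 0.2108
Iter 2: z = 0.6696 + -0.0211i, |z|^2 = 0.4488
Iter 3: z = 0.9069 + -0.0393i, |z|^2 = 0.8239
Iter 4: z = 1.2799 + -0.0822i, |z|^2 = 1.6448
Iter 5: z = 2.0903 + -0.2214i, |z|^2 = 4.4184
Escaped at iteration 5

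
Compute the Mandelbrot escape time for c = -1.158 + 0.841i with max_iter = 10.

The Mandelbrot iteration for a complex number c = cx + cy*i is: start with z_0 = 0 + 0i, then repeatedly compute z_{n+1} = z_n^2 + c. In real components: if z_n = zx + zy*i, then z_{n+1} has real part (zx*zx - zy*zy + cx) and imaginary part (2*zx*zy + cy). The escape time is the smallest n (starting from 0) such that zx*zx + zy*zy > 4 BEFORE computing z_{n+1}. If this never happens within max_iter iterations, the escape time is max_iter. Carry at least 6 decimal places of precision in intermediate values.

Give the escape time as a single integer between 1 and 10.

z_0 = 0 + 0i, c = -1.1580 + 0.8410i
Iter 1: z = -1.1580 + 0.8410i, |z|^2 = 2.0482
Iter 2: z = -0.5243 + -1.1068i, |z|^2 = 1.4998
Iter 3: z = -2.1080 + 2.0016i, |z|^2 = 8.4500
Escaped at iteration 3

Answer: 3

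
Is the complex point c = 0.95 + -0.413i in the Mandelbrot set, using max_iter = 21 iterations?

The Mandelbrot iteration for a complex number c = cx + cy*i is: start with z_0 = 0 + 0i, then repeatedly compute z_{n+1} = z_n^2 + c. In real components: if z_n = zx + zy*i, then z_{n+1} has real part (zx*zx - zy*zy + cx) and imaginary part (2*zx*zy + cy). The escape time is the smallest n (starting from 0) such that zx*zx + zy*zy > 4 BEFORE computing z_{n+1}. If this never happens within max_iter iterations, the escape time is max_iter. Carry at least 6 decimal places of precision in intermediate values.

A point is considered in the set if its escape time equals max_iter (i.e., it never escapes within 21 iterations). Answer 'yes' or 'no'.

z_0 = 0 + 0i, c = 0.9500 + -0.4130i
Iter 1: z = 0.9500 + -0.4130i, |z|^2 = 1.0731
Iter 2: z = 1.6819 + -1.1977i, |z|^2 = 4.2634
Escaped at iteration 2

Answer: no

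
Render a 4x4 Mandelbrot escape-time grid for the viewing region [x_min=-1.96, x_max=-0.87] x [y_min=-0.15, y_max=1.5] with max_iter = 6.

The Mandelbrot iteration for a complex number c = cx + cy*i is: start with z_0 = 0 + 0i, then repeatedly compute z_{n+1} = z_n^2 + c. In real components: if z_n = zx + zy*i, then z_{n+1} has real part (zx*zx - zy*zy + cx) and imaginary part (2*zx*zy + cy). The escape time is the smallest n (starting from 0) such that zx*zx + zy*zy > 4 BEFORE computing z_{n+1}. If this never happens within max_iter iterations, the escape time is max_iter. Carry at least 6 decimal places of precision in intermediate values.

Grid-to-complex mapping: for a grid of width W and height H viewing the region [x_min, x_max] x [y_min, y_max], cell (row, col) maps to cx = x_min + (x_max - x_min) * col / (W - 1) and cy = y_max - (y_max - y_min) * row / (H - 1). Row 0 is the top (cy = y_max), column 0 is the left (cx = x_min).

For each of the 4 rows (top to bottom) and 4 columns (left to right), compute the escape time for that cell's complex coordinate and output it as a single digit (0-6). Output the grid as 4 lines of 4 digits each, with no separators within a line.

(row=0, col=0): c = -1.9600 + 1.5000i → escape time 1
(row=0, col=1): c = -1.5967 + 1.5000i → escape time 1
(row=0, col=2): c = -1.2333 + 1.5000i → escape time 2
(row=0, col=3): c = -0.8700 + 1.5000i → escape time 2
(row=1, col=0): c = -1.9600 + 0.9500i → escape time 1
(row=1, col=1): c = -1.5967 + 0.9500i → escape time 2
(row=1, col=2): c = -1.2333 + 0.9500i → escape time 3
(row=1, col=3): c = -0.8700 + 0.9500i → escape time 3
(row=2, col=0): c = -1.9600 + 0.4000i → escape time 1
(row=2, col=1): c = -1.5967 + 0.4000i → escape time 3
(row=2, col=2): c = -1.2333 + 0.4000i → escape time 6
(row=2, col=3): c = -0.8700 + 0.4000i → escape time 6
(row=3, col=0): c = -1.9600 + -0.1500i → escape time 4
(row=3, col=1): c = -1.5967 + -0.1500i → escape time 5
(row=3, col=2): c = -1.2333 + -0.1500i → escape time 6
(row=3, col=3): c = -0.8700 + -0.1500i → escape time 6

Answer: 1122
1233
1366
4566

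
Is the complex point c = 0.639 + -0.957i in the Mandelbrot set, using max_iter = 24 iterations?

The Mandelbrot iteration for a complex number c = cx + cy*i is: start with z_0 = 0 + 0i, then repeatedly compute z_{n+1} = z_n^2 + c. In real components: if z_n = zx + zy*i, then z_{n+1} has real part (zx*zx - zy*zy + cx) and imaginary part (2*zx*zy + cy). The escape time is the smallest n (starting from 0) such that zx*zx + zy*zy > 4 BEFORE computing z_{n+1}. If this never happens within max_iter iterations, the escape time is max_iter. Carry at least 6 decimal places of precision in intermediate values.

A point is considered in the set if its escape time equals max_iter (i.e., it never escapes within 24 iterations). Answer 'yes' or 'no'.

Answer: no

Derivation:
z_0 = 0 + 0i, c = 0.6390 + -0.9570i
Iter 1: z = 0.6390 + -0.9570i, |z|^2 = 1.3242
Iter 2: z = 0.1315 + -2.1800i, |z|^2 = 4.7699
Escaped at iteration 2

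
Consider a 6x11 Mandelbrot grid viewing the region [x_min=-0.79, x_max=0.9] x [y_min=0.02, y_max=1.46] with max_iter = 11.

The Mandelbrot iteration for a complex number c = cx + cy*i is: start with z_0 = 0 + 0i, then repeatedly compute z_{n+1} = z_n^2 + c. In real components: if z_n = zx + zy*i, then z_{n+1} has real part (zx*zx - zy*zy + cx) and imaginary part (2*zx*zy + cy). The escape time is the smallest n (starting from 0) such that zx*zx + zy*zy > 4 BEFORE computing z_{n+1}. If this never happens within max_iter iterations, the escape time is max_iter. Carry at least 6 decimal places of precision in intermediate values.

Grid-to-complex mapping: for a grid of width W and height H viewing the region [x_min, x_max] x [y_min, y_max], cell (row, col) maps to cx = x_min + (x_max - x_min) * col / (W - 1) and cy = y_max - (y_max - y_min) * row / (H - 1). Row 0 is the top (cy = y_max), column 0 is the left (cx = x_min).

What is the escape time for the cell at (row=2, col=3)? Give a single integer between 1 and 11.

Answer: 2

Derivation:
z_0 = 0 + 0i, c = 0.2240 + 1.1720i
Iter 1: z = 0.2240 + 1.1720i, |z|^2 = 1.4238
Iter 2: z = -1.0994 + 1.6971i, |z|^2 = 4.0887
Escaped at iteration 2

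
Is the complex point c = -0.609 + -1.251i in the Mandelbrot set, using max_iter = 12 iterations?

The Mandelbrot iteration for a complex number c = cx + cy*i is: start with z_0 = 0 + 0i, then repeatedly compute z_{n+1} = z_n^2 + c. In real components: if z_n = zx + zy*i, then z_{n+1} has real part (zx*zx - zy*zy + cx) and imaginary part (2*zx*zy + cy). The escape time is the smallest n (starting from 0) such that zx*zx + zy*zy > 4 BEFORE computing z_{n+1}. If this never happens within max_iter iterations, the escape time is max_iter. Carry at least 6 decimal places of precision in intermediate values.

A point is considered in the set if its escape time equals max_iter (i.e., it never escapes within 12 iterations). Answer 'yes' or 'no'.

z_0 = 0 + 0i, c = -0.6090 + -1.2510i
Iter 1: z = -0.6090 + -1.2510i, |z|^2 = 1.9359
Iter 2: z = -1.8031 + 0.2727i, |z|^2 = 3.3256
Iter 3: z = 2.5679 + -2.2345i, |z|^2 = 11.5869
Escaped at iteration 3

Answer: no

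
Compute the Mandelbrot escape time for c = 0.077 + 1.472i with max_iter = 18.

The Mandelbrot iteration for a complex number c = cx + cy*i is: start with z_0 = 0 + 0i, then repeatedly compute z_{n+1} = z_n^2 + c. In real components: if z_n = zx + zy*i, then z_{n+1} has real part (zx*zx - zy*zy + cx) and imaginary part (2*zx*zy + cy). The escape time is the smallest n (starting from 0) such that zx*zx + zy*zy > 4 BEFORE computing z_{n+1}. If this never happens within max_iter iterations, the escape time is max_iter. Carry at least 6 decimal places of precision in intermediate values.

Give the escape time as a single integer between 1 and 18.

z_0 = 0 + 0i, c = 0.0770 + 1.4720i
Iter 1: z = 0.0770 + 1.4720i, |z|^2 = 2.1727
Iter 2: z = -2.0839 + 1.6987i, |z|^2 = 7.2280
Escaped at iteration 2

Answer: 2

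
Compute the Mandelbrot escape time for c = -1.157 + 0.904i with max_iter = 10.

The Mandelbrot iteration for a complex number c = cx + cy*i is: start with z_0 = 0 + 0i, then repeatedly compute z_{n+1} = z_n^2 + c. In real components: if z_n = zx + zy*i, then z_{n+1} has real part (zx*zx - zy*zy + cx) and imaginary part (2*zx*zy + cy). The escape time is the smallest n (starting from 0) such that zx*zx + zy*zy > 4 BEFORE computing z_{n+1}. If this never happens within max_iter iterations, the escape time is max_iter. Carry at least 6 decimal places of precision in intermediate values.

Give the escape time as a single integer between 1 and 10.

Answer: 3

Derivation:
z_0 = 0 + 0i, c = -1.1570 + 0.9040i
Iter 1: z = -1.1570 + 0.9040i, |z|^2 = 2.1559
Iter 2: z = -0.6356 + -1.1879i, |z|^2 = 1.8149
Iter 3: z = -2.1641 + 2.4139i, |z|^2 = 10.5102
Escaped at iteration 3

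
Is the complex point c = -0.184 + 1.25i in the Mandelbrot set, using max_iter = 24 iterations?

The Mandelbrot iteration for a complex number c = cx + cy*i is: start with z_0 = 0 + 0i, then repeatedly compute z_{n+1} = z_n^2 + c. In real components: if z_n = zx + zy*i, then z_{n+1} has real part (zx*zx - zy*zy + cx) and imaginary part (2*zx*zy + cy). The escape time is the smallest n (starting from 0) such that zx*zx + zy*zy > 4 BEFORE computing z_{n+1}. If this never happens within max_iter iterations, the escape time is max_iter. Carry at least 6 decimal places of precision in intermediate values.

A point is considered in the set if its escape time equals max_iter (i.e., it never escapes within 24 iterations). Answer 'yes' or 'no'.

Answer: no

Derivation:
z_0 = 0 + 0i, c = -0.1840 + 1.2500i
Iter 1: z = -0.1840 + 1.2500i, |z|^2 = 1.5964
Iter 2: z = -1.7126 + 0.7900i, |z|^2 = 3.5572
Iter 3: z = 2.1250 + -1.4560i, |z|^2 = 6.6357
Escaped at iteration 3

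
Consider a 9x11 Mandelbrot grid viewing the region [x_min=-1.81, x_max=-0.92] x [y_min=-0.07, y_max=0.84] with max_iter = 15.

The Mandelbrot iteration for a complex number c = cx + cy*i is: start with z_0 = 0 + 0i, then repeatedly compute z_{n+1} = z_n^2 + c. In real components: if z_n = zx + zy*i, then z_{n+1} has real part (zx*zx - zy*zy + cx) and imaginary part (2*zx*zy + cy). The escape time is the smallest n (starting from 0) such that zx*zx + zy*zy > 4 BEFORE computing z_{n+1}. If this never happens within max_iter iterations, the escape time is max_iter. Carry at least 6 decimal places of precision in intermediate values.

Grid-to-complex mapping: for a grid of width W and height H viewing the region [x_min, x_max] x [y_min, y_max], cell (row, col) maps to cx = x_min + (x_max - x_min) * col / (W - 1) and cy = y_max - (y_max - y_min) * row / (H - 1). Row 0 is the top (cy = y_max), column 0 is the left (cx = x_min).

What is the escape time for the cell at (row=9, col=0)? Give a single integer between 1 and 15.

Answer: 7

Derivation:
z_0 = 0 + 0i, c = -1.8100 + 0.0210i
Iter 1: z = -1.8100 + 0.0210i, |z|^2 = 3.2765
Iter 2: z = 1.4657 + -0.0550i, |z|^2 = 2.1512
Iter 3: z = 0.3351 + -0.1403i, |z|^2 = 0.1320
Iter 4: z = -1.7174 + -0.0730i, |z|^2 = 2.9547
Iter 5: z = 1.1340 + 0.2718i, |z|^2 = 1.3599
Iter 6: z = -0.5979 + 0.6375i, |z|^2 = 0.7639
Iter 7: z = -1.8589 + -0.7413i, |z|^2 = 4.0052
Escaped at iteration 7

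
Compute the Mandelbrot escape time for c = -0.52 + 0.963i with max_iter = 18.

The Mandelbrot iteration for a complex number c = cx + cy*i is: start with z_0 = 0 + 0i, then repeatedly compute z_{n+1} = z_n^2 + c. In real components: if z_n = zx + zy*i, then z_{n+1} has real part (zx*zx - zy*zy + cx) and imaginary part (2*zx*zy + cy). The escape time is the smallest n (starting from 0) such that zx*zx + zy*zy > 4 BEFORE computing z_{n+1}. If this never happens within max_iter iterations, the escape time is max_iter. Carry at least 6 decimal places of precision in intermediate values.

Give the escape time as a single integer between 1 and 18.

Answer: 4

Derivation:
z_0 = 0 + 0i, c = -0.5200 + 0.9630i
Iter 1: z = -0.5200 + 0.9630i, |z|^2 = 1.1978
Iter 2: z = -1.1770 + -0.0385i, |z|^2 = 1.3867
Iter 3: z = 0.8638 + 1.0537i, |z|^2 = 1.8563
Iter 4: z = -0.8841 + 2.7833i, |z|^2 = 8.5283
Escaped at iteration 4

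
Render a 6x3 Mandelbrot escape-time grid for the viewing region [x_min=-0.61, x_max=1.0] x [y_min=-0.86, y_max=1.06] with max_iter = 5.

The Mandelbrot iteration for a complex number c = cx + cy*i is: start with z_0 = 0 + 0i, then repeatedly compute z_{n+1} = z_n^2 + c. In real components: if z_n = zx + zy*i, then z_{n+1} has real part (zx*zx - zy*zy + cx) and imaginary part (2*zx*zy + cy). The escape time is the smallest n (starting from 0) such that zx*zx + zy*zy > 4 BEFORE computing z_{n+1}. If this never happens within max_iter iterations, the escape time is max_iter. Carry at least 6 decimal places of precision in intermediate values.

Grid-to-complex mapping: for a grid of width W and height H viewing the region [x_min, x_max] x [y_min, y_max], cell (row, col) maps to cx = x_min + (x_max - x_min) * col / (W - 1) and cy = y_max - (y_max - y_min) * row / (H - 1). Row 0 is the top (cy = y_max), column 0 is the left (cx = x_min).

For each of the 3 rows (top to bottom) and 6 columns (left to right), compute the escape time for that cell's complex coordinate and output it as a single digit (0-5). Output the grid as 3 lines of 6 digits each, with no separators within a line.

Answer: 354322
555542
455422

Derivation:
(row=0, col=0): c = -0.6100 + 1.0600i → escape time 3
(row=0, col=1): c = -0.2880 + 1.0600i → escape time 5
(row=0, col=2): c = 0.0340 + 1.0600i → escape time 4
(row=0, col=3): c = 0.3560 + 1.0600i → escape time 3
(row=0, col=4): c = 0.6780 + 1.0600i → escape time 2
(row=0, col=5): c = 1.0000 + 1.0600i → escape time 2
(row=1, col=0): c = -0.6100 + 0.1000i → escape time 5
(row=1, col=1): c = -0.2880 + 0.1000i → escape time 5
(row=1, col=2): c = 0.0340 + 0.1000i → escape time 5
(row=1, col=3): c = 0.3560 + 0.1000i → escape time 5
(row=1, col=4): c = 0.6780 + 0.1000i → escape time 4
(row=1, col=5): c = 1.0000 + 0.1000i → escape time 2
(row=2, col=0): c = -0.6100 + -0.8600i → escape time 4
(row=2, col=1): c = -0.2880 + -0.8600i → escape time 5
(row=2, col=2): c = 0.0340 + -0.8600i → escape time 5
(row=2, col=3): c = 0.3560 + -0.8600i → escape time 4
(row=2, col=4): c = 0.6780 + -0.8600i → escape time 2
(row=2, col=5): c = 1.0000 + -0.8600i → escape time 2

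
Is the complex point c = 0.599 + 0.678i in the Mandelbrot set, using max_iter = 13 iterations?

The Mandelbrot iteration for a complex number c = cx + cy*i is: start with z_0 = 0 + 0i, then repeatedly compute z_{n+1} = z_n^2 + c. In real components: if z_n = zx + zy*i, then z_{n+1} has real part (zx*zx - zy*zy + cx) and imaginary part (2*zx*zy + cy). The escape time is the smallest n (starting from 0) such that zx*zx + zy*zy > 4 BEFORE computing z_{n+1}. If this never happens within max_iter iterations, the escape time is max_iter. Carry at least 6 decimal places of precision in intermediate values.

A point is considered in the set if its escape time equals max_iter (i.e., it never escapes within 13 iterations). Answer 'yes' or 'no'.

z_0 = 0 + 0i, c = 0.5990 + 0.6780i
Iter 1: z = 0.5990 + 0.6780i, |z|^2 = 0.8185
Iter 2: z = 0.4981 + 1.4902i, |z|^2 = 2.4689
Iter 3: z = -1.3737 + 2.1626i, |z|^2 = 6.5640
Escaped at iteration 3

Answer: no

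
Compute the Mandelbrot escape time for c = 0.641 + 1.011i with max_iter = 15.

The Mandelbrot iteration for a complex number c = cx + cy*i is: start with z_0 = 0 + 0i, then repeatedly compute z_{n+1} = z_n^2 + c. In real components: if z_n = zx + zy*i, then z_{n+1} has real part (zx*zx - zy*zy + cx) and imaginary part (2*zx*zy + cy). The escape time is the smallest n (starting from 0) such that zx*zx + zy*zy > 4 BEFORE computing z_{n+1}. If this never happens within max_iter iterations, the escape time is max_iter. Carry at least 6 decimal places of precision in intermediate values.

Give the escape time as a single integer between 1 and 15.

Answer: 2

Derivation:
z_0 = 0 + 0i, c = 0.6410 + 1.0110i
Iter 1: z = 0.6410 + 1.0110i, |z|^2 = 1.4330
Iter 2: z = 0.0298 + 2.3071i, |z|^2 = 5.3236
Escaped at iteration 2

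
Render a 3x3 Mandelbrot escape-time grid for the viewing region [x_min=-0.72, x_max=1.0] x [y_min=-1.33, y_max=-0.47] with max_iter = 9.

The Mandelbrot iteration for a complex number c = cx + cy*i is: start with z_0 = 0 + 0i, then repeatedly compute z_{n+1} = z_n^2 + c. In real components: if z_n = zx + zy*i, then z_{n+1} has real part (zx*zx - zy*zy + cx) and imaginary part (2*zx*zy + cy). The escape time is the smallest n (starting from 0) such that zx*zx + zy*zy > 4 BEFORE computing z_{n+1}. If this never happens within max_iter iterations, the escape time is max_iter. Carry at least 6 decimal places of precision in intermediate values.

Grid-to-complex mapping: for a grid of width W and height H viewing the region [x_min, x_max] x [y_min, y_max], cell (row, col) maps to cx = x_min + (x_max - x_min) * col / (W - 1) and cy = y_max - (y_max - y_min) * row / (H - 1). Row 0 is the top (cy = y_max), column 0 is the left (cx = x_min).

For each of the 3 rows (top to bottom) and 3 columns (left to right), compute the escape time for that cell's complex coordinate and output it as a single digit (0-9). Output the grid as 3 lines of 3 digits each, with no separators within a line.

Answer: 992
452
222

Derivation:
(row=0, col=0): c = -0.7200 + -0.4700i → escape time 9
(row=0, col=1): c = 0.1400 + -0.4700i → escape time 9
(row=0, col=2): c = 1.0000 + -0.4700i → escape time 2
(row=1, col=0): c = -0.7200 + -0.9000i → escape time 4
(row=1, col=1): c = 0.1400 + -0.9000i → escape time 5
(row=1, col=2): c = 1.0000 + -0.9000i → escape time 2
(row=2, col=0): c = -0.7200 + -1.3300i → escape time 2
(row=2, col=1): c = 0.1400 + -1.3300i → escape time 2
(row=2, col=2): c = 1.0000 + -1.3300i → escape time 2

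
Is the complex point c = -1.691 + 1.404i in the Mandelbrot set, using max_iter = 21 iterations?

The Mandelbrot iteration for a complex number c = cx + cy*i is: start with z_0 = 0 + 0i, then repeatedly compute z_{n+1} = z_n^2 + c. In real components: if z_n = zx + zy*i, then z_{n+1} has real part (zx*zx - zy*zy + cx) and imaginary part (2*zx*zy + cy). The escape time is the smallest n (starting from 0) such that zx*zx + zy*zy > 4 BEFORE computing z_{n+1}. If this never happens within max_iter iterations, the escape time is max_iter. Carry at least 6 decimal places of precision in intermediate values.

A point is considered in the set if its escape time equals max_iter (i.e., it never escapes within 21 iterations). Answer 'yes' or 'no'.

z_0 = 0 + 0i, c = -1.6910 + 1.4040i
Iter 1: z = -1.6910 + 1.4040i, |z|^2 = 4.8307
Escaped at iteration 1

Answer: no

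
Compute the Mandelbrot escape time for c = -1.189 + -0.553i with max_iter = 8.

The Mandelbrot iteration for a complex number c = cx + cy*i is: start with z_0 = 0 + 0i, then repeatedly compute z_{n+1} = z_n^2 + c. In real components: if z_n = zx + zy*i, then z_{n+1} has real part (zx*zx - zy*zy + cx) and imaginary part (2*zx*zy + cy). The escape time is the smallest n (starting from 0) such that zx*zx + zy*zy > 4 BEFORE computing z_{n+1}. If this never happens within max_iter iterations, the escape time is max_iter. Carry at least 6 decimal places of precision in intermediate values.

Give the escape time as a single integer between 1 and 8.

z_0 = 0 + 0i, c = -1.1890 + -0.5530i
Iter 1: z = -1.1890 + -0.5530i, |z|^2 = 1.7195
Iter 2: z = -0.0811 + 0.7620i, |z|^2 = 0.5873
Iter 3: z = -1.7631 + -0.6766i, |z|^2 = 3.5664
Iter 4: z = 1.4618 + 1.8328i, |z|^2 = 5.4961
Escaped at iteration 4

Answer: 4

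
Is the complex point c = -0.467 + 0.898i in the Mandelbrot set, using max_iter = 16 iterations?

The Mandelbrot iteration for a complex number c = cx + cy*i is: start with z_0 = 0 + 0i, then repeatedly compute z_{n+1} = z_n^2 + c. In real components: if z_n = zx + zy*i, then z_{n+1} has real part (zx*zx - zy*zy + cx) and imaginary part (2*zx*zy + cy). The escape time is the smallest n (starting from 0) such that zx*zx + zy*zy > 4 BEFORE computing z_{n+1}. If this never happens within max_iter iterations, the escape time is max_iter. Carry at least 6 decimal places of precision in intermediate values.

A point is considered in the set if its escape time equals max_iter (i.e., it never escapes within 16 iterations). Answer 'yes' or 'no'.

z_0 = 0 + 0i, c = -0.4670 + 0.8980i
Iter 1: z = -0.4670 + 0.8980i, |z|^2 = 1.0245
Iter 2: z = -1.0553 + 0.0593i, |z|^2 = 1.1172
Iter 3: z = 0.6432 + 0.7729i, |z|^2 = 1.0111
Iter 4: z = -0.6507 + 1.8922i, |z|^2 = 4.0040
Escaped at iteration 4

Answer: no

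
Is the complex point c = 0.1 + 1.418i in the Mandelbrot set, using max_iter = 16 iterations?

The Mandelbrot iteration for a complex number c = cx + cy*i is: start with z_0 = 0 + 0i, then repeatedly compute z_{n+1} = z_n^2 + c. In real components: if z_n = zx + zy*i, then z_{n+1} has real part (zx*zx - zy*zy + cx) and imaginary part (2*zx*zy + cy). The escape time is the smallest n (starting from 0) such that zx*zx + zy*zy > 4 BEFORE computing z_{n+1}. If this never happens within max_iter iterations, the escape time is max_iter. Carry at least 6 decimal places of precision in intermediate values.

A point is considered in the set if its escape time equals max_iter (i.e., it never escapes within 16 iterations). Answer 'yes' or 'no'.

z_0 = 0 + 0i, c = 0.1000 + 1.4180i
Iter 1: z = 0.1000 + 1.4180i, |z|^2 = 2.0207
Iter 2: z = -1.9007 + 1.7016i, |z|^2 = 6.5082
Escaped at iteration 2

Answer: no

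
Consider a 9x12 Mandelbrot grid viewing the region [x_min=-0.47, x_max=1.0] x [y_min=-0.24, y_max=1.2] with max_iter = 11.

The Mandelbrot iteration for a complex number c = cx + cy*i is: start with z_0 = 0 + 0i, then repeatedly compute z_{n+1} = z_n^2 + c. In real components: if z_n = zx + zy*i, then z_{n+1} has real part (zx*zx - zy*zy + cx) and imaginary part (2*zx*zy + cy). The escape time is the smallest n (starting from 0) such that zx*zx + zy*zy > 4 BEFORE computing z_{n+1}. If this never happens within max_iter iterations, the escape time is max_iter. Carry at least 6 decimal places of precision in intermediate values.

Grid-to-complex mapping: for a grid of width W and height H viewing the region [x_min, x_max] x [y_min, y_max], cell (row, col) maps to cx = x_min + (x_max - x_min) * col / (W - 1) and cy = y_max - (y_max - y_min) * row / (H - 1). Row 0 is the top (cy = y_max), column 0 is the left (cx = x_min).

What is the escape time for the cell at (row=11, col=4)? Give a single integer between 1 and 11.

z_0 = 0 + 0i, c = 0.2650 + -0.2400i
Iter 1: z = 0.2650 + -0.2400i, |z|^2 = 0.1278
Iter 2: z = 0.2776 + -0.3672i, |z|^2 = 0.2119
Iter 3: z = 0.2072 + -0.4439i, |z|^2 = 0.2400
Iter 4: z = 0.1109 + -0.4240i, |z|^2 = 0.1921
Iter 5: z = 0.0975 + -0.3340i, |z|^2 = 0.1211
Iter 6: z = 0.1629 + -0.3052i, |z|^2 = 0.1197
Iter 7: z = 0.1984 + -0.3394i, |z|^2 = 0.1546
Iter 8: z = 0.1892 + -0.3747i, |z|^2 = 0.1762
Iter 9: z = 0.1604 + -0.3818i, |z|^2 = 0.1715
Iter 10: z = 0.1450 + -0.3624i, |z|^2 = 0.1524

Answer: 11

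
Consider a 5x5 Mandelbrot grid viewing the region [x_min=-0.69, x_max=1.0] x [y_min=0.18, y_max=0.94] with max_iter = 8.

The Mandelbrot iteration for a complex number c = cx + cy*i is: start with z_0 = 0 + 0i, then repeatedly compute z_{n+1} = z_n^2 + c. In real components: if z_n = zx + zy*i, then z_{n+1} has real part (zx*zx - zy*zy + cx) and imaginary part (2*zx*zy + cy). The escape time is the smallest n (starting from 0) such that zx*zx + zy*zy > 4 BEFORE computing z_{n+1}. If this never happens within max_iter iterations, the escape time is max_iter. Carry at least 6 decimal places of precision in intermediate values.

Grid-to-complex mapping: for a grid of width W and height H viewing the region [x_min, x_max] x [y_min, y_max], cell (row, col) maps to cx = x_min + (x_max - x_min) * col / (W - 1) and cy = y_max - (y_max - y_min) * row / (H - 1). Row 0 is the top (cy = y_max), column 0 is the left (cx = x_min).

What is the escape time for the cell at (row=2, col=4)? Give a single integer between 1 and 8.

Answer: 2

Derivation:
z_0 = 0 + 0i, c = 1.0000 + 0.5600i
Iter 1: z = 1.0000 + 0.5600i, |z|^2 = 1.3136
Iter 2: z = 1.6864 + 1.6800i, |z|^2 = 5.6663
Escaped at iteration 2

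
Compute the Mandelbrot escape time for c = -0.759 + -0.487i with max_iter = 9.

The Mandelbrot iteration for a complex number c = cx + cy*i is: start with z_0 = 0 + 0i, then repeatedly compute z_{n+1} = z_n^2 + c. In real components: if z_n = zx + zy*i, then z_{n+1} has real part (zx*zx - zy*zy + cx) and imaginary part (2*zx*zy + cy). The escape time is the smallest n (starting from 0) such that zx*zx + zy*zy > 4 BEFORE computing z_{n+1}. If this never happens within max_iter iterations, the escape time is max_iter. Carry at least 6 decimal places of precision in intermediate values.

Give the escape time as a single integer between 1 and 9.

Answer: 6

Derivation:
z_0 = 0 + 0i, c = -0.7590 + -0.4870i
Iter 1: z = -0.7590 + -0.4870i, |z|^2 = 0.8133
Iter 2: z = -0.4201 + 0.2523i, |z|^2 = 0.2401
Iter 3: z = -0.6462 + -0.6989i, |z|^2 = 0.9061
Iter 4: z = -0.8300 + 0.4163i, |z|^2 = 0.8622
Iter 5: z = -0.2434 + -1.1780i, |z|^2 = 1.4469
Iter 6: z = -2.0875 + 0.0864i, |z|^2 = 4.3650
Escaped at iteration 6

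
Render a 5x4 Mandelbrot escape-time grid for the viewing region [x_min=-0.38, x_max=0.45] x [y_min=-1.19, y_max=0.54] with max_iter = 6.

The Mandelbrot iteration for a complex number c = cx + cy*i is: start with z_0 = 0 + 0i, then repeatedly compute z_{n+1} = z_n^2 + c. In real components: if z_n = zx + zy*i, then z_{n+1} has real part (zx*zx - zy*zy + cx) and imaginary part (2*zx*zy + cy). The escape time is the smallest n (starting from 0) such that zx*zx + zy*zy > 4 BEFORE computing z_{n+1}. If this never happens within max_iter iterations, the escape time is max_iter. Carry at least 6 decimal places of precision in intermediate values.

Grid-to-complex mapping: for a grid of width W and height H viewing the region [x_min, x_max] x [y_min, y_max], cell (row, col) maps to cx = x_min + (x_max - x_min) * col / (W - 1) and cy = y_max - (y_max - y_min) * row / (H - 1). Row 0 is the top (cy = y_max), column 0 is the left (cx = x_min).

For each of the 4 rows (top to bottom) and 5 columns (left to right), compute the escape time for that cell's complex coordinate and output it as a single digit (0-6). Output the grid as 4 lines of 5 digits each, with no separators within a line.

(row=0, col=0): c = -0.3800 + 0.5400i → escape time 6
(row=0, col=1): c = -0.1725 + 0.5400i → escape time 6
(row=0, col=2): c = 0.0350 + 0.5400i → escape time 6
(row=0, col=3): c = 0.2425 + 0.5400i → escape time 6
(row=0, col=4): c = 0.4500 + 0.5400i → escape time 5
(row=1, col=0): c = -0.3800 + -0.0367i → escape time 6
(row=1, col=1): c = -0.1725 + -0.0367i → escape time 6
(row=1, col=2): c = 0.0350 + -0.0367i → escape time 6
(row=1, col=3): c = 0.2425 + -0.0367i → escape time 6
(row=1, col=4): c = 0.4500 + -0.0367i → escape time 6
(row=2, col=0): c = -0.3800 + -0.6133i → escape time 6
(row=2, col=1): c = -0.1725 + -0.6133i → escape time 6
(row=2, col=2): c = 0.0350 + -0.6133i → escape time 6
(row=2, col=3): c = 0.2425 + -0.6133i → escape time 6
(row=2, col=4): c = 0.4500 + -0.6133i → escape time 5
(row=3, col=0): c = -0.3800 + -1.1900i → escape time 3
(row=3, col=1): c = -0.1725 + -1.1900i → escape time 3
(row=3, col=2): c = 0.0350 + -1.1900i → escape time 3
(row=3, col=3): c = 0.2425 + -1.1900i → escape time 2
(row=3, col=4): c = 0.4500 + -1.1900i → escape time 2

Answer: 66665
66666
66665
33322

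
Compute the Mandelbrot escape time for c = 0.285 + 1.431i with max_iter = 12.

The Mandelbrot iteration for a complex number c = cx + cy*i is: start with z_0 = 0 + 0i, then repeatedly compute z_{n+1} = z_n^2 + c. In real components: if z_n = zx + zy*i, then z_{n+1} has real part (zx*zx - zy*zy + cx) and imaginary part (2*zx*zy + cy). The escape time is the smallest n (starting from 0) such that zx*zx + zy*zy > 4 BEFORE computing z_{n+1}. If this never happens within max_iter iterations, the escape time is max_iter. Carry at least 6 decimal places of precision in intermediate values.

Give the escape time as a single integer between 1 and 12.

Answer: 2

Derivation:
z_0 = 0 + 0i, c = 0.2850 + 1.4310i
Iter 1: z = 0.2850 + 1.4310i, |z|^2 = 2.1290
Iter 2: z = -1.6815 + 2.2467i, |z|^2 = 7.8751
Escaped at iteration 2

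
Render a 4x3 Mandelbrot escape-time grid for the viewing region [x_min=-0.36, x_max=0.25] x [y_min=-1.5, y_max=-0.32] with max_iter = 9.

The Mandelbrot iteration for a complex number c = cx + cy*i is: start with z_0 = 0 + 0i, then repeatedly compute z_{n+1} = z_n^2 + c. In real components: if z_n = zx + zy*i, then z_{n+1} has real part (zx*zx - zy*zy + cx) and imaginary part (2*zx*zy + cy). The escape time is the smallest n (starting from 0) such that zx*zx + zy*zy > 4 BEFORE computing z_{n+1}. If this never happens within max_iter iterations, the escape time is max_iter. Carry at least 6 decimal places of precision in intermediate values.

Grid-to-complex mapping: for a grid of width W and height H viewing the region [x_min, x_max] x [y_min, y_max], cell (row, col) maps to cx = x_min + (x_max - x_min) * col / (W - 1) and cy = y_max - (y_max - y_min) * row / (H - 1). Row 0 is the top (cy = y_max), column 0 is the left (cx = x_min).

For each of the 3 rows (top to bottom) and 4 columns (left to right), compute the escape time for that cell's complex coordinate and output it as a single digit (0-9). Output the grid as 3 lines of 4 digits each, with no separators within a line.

(row=0, col=0): c = -0.3600 + -0.3200i → escape time 9
(row=0, col=1): c = -0.1567 + -0.3200i → escape time 9
(row=0, col=2): c = 0.0467 + -0.3200i → escape time 9
(row=0, col=3): c = 0.2500 + -0.3200i → escape time 9
(row=1, col=0): c = -0.3600 + -0.9100i → escape time 5
(row=1, col=1): c = -0.1567 + -0.9100i → escape time 9
(row=1, col=2): c = 0.0467 + -0.9100i → escape time 6
(row=1, col=3): c = 0.2500 + -0.9100i → escape time 4
(row=2, col=0): c = -0.3600 + -1.5000i → escape time 2
(row=2, col=1): c = -0.1567 + -1.5000i → escape time 2
(row=2, col=2): c = 0.0467 + -1.5000i → escape time 2
(row=2, col=3): c = 0.2500 + -1.5000i → escape time 2

Answer: 9999
5964
2222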